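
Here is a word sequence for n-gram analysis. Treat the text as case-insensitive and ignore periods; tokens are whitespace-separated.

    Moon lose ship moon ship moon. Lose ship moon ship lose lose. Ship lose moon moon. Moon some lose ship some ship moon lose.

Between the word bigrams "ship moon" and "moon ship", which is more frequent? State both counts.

"ship moon": 4 occurrences
"moon ship": 2 occurrences

"ship moon" (4 vs 2)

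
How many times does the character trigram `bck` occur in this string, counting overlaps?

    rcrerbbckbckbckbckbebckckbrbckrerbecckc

Sliding a length-3 window over the 39 characters (37 positions):
  position 7–9: bck
  position 10–12: bck
  position 13–15: bck
  position 16–18: bck
  position 21–23: bck
  position 28–30: bck

6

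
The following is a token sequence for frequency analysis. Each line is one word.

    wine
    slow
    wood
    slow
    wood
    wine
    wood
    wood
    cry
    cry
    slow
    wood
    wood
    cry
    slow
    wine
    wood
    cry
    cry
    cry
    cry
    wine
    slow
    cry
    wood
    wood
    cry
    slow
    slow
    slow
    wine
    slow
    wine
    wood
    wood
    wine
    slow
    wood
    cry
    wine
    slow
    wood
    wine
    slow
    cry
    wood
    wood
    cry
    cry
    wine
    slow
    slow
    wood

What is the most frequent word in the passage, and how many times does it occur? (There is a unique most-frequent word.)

"wood", 16 times

Unigram frequencies (highest first):
  wood: 16
  slow: 14
  cry: 13
  wine: 10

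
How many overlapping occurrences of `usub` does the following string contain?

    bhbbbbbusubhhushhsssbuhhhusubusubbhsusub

Sliding a length-4 window over the 40 characters (37 positions):
  position 8–11: usub
  position 26–29: usub
  position 30–33: usub
  position 37–40: usub

4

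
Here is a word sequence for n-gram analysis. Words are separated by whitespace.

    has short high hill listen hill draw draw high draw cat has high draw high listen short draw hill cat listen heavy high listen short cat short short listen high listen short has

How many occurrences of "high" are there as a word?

6

Scanning the 33 tokens for "high":
  position 3: high
  position 9: high
  position 13: high
  position 15: high
  position 23: high
  position 30: high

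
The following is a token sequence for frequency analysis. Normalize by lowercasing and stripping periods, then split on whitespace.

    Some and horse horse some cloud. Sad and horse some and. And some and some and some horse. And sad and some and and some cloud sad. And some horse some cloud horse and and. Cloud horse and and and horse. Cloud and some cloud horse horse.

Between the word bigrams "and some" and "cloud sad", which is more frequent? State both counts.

"and some": 7 occurrences
"cloud sad": 2 occurrences

"and some" (7 vs 2)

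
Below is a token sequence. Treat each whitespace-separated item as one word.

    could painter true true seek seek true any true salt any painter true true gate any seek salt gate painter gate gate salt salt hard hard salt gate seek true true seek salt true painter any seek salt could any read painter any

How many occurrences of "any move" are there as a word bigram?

Scanning the 42 overlapping bigram windows for "any move":
  (none found)

0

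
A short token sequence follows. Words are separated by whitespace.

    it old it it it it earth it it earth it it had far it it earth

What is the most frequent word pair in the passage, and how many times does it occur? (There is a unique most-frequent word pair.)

Bigram frequencies (highest first):
  it it: 6
  it earth: 3
  earth it: 2
  it old: 1
  old it: 1
  it had: 1
  … (2 more, each ≤ 1)

"it it", 6 times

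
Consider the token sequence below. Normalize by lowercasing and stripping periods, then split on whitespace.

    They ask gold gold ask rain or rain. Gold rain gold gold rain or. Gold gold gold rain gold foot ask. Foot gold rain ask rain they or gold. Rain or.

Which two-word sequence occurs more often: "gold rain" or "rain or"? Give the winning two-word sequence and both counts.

"gold rain" (5 vs 3)

"gold rain": 5 occurrences
"rain or": 3 occurrences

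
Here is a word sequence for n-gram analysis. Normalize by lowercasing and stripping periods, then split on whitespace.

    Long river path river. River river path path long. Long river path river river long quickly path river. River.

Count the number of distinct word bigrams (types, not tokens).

10

19 tokens → 18 bigram windows in total.
Repeated bigrams (each contributes count−1 duplicates):
  river river: 4
  path river: 3
  river path: 3
  long river: 2
8 duplicate windows → 18 − 8 = 10 distinct.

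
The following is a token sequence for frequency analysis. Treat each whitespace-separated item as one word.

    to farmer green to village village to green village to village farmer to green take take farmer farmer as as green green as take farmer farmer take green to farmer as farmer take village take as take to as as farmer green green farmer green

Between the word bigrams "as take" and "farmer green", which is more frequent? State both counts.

"farmer green" (3 vs 2)

"as take": 2 occurrences
"farmer green": 3 occurrences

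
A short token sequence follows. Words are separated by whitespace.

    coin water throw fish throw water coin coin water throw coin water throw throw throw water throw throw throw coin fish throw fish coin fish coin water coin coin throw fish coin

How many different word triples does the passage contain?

32 tokens → 30 trigram windows in total.
Repeated trigrams (each contributes count−1 duplicates):
  coin water throw: 3
  throw fish coin: 2
  throw throw throw: 2
  water coin coin: 2
  water throw throw: 2
6 duplicate windows → 30 − 6 = 24 distinct.

24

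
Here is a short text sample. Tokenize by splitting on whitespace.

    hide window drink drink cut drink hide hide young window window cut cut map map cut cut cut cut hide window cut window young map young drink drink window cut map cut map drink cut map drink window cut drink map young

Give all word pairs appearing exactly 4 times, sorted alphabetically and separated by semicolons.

Bigram counts meeting the condition (exactly 4 times):
  cut cut: 4
  cut map: 4
  window cut: 4

cut cut; cut map; window cut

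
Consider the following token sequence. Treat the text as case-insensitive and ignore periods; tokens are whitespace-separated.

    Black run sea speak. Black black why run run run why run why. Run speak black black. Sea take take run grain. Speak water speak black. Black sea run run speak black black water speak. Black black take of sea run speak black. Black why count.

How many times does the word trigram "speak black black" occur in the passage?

Scanning the 44 overlapping trigram windows for "speak black black":
  position 4–6: speak black black
  position 15–17: speak black black
  position 25–27: speak black black
  position 31–33: speak black black
  position 35–37: speak black black
  position 42–44: speak black black

6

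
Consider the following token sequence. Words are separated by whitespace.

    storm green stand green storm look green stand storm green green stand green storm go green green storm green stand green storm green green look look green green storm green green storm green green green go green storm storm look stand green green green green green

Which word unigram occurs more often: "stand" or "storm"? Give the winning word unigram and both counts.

"storm" (10 vs 5)

"stand": 5 occurrences
"storm": 10 occurrences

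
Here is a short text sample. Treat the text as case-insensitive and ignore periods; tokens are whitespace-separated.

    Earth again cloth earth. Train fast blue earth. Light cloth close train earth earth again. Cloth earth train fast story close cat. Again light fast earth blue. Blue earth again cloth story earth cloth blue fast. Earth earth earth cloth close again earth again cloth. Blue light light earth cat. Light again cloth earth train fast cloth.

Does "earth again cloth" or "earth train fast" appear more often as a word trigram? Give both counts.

"earth again cloth": 4 occurrences
"earth train fast": 3 occurrences

"earth again cloth" (4 vs 3)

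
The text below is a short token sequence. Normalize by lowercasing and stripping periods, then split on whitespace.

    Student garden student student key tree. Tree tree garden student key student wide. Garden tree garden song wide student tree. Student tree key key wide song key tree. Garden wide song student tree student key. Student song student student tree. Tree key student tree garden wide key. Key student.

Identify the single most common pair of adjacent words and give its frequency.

"student tree", 5 times

Bigram frequencies (highest first):
  student tree: 5
  tree garden: 4
  key student: 4
  student key: 3
  tree tree: 3
  garden student: 2
  … (19 more, each ≤ 2)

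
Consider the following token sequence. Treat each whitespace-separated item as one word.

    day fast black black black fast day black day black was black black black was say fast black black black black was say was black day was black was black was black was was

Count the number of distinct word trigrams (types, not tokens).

34 tokens → 32 trigram windows in total.
Repeated trigrams (each contributes count−1 duplicates):
  black black black: 4
  black was black: 3
  was black was: 3
  black black was: 2
  black was say: 2
  fast black black: 2
10 duplicate windows → 32 − 10 = 22 distinct.

22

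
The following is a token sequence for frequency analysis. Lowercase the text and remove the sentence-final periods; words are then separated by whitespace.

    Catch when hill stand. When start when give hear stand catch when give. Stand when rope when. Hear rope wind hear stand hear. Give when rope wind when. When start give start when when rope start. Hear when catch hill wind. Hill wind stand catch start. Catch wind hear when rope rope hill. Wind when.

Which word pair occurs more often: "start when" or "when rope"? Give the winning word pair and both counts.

"start when": 2 occurrences
"when rope": 4 occurrences

"when rope" (4 vs 2)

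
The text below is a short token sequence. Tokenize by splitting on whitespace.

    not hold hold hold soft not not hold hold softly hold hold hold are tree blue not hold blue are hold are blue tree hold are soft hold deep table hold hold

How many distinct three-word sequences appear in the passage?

28

32 tokens → 30 trigram windows in total.
Repeated trigrams (each contributes count−1 duplicates):
  hold hold hold: 2
  not hold hold: 2
2 duplicate windows → 30 − 2 = 28 distinct.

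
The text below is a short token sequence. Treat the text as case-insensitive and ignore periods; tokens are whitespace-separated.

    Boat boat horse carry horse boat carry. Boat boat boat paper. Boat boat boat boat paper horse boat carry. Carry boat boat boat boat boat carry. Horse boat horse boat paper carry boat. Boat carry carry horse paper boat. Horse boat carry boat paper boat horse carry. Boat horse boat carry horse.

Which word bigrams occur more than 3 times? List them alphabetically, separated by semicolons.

boat boat; boat carry; boat horse; boat paper; carry boat; carry horse; horse boat

Bigram counts meeting the condition (more than 3 times):
  boat boat: 11
  boat carry: 6
  boat horse: 5
  boat paper: 4
  carry boat: 5
  carry horse: 4
  horse boat: 6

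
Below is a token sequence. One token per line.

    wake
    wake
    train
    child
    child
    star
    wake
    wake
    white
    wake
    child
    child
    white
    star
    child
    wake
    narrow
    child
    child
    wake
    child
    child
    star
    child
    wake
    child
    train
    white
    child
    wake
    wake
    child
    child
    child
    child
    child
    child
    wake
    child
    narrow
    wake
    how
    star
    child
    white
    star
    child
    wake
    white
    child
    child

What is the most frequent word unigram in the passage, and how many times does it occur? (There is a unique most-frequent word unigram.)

Unigram frequencies (highest first):
  child: 23
  wake: 13
  star: 5
  white: 5
  train: 2
  narrow: 2
  … (1 more, each ≤ 1)

"child", 23 times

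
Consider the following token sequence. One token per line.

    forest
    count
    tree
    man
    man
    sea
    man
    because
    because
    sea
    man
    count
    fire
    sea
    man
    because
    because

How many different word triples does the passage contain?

13

17 tokens → 15 trigram windows in total.
Repeated trigrams (each contributes count−1 duplicates):
  man because because: 2
  sea man because: 2
2 duplicate windows → 15 − 2 = 13 distinct.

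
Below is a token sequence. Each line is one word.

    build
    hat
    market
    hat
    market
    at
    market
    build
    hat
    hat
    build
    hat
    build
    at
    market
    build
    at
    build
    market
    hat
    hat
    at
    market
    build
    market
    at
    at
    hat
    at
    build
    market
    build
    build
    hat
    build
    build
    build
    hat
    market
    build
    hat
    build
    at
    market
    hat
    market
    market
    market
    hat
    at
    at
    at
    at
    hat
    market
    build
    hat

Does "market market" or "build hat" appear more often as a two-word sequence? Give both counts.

"build hat" (7 vs 2)

"market market": 2 occurrences
"build hat": 7 occurrences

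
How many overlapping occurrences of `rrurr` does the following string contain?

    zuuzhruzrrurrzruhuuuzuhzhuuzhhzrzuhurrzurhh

Sliding a length-5 window over the 43 characters (39 positions):
  position 9–13: rrurr

1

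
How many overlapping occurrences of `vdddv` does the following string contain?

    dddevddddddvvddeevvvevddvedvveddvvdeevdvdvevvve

Sliding a length-5 window over the 47 characters (43 positions):
  (no match at any position)

0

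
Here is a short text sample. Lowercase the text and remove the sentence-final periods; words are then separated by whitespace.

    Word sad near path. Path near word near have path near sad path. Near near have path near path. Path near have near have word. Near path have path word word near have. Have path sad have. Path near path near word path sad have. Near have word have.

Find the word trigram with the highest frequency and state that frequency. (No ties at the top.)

"have path near", 3 times

Trigram frequencies (highest first):
  have path near: 3
  near path path: 2
  path path near: 2
  path near word: 2
  word near have: 2
  near have path: 2
  … (30 more, each ≤ 2)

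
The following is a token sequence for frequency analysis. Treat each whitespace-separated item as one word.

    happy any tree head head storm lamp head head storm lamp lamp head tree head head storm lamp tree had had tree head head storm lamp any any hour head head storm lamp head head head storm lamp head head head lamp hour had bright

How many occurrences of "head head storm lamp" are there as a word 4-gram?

Scanning the 42 overlapping 4-gram windows for "head head storm lamp":
  position 4–7: head head storm lamp
  position 8–11: head head storm lamp
  position 15–18: head head storm lamp
  position 23–26: head head storm lamp
  position 30–33: head head storm lamp
  position 35–38: head head storm lamp

6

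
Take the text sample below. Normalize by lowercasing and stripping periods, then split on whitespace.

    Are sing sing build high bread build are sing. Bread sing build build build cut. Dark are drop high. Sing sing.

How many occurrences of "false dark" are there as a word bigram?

0

Scanning the 20 overlapping bigram windows for "false dark":
  (none found)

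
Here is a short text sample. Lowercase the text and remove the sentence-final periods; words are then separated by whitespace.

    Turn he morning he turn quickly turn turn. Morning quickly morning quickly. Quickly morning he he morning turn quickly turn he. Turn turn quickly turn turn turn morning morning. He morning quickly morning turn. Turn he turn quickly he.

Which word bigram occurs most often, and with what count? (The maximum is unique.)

Bigram frequencies (highest first):
  turn turn: 5
  turn quickly: 4
  turn he: 3
  he morning: 3
  morning he: 3
  he turn: 3
  … (9 more, each ≤ 3)

"turn turn", 5 times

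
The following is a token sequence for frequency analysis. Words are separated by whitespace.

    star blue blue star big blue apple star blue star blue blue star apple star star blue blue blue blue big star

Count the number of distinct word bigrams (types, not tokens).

22 tokens → 21 bigram windows in total.
Repeated bigrams (each contributes count−1 duplicates):
  blue blue: 5
  star blue: 4
  blue star: 3
  apple star: 2
10 duplicate windows → 21 − 10 = 11 distinct.

11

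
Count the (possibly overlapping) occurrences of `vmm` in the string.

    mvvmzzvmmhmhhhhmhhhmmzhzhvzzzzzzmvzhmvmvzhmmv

1

Sliding a length-3 window over the 45 characters (43 positions):
  position 7–9: vmm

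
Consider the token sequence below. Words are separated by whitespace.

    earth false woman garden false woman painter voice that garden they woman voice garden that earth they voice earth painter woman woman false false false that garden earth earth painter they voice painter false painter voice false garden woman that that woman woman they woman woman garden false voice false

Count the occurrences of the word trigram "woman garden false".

2

Scanning the 48 overlapping trigram windows for "woman garden false":
  position 3–5: woman garden false
  position 46–48: woman garden false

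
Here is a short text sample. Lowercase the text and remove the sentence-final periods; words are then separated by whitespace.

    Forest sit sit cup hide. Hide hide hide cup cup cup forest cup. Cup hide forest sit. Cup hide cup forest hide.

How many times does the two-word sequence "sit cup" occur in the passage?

2

Scanning the 21 overlapping bigram windows for "sit cup":
  position 3–4: sit cup
  position 17–18: sit cup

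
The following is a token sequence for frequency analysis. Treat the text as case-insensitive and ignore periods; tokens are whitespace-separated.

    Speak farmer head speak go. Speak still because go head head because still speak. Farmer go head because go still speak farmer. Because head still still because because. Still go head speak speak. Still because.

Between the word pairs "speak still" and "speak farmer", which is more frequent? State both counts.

"speak farmer" (3 vs 2)

"speak still": 2 occurrences
"speak farmer": 3 occurrences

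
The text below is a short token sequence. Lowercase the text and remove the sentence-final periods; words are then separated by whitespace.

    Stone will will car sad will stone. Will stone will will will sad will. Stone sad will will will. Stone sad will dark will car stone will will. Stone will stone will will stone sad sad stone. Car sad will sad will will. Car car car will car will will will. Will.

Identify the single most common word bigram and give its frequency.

"will will", 11 times

Bigram frequencies (highest first):
  will will: 11
  will stone: 7
  stone will: 6
  sad will: 6
  will car: 4
  stone sad: 3
  … (10 more, each ≤ 2)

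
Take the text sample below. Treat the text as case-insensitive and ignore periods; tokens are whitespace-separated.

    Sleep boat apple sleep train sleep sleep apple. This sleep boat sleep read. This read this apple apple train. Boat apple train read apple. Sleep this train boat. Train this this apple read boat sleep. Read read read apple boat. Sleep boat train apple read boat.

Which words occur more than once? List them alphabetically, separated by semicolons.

apple; boat; read; sleep; this; train

Unigram counts meeting the condition (more than once):
  apple: 9
  boat: 8
  read: 8
  sleep: 9
  this: 6
  train: 6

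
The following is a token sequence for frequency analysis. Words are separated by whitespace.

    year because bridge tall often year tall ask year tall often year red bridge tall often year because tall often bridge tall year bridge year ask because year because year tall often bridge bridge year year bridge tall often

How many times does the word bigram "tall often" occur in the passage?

6

Scanning the 38 overlapping bigram windows for "tall often":
  position 4–5: tall often
  position 10–11: tall often
  position 15–16: tall often
  position 19–20: tall often
  position 31–32: tall often
  position 38–39: tall often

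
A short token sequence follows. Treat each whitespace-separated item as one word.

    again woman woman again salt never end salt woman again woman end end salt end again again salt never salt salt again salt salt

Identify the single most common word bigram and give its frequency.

"again salt", 3 times

Bigram frequencies (highest first):
  again salt: 3
  again woman: 2
  woman again: 2
  salt never: 2
  end salt: 2
  salt salt: 2
  … (10 more, each ≤ 1)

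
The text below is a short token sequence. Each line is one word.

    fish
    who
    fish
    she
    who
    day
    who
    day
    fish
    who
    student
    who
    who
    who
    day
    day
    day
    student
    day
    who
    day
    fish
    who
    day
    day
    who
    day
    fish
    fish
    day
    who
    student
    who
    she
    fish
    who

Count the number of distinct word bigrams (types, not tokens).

17

36 tokens → 35 bigram windows in total.
Repeated bigrams (each contributes count−1 duplicates):
  who day: 6
  day who: 4
  fish who: 4
  day day: 3
  day fish: 3
  student who: 2
  who student: 2
  who who: 2
18 duplicate windows → 35 − 18 = 17 distinct.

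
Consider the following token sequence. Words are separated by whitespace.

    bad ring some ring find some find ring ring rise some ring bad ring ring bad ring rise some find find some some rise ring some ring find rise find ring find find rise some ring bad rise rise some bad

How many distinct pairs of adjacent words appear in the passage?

20

41 tokens → 40 bigram windows in total.
Repeated bigrams (each contributes count−1 duplicates):
  rise some: 4
  some ring: 4
  bad ring: 3
  ring bad: 3
  ring find: 3
  find find: 2
  find ring: 2
  find rise: 2
  … (5 more repeated)
20 duplicate windows → 40 − 20 = 20 distinct.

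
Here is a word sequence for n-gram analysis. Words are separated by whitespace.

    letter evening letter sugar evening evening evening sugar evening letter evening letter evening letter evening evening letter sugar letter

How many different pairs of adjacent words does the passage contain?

19 tokens → 18 bigram windows in total.
Repeated bigrams (each contributes count−1 duplicates):
  evening letter: 5
  letter evening: 4
  evening evening: 3
  letter sugar: 2
  sugar evening: 2
11 duplicate windows → 18 − 11 = 7 distinct.

7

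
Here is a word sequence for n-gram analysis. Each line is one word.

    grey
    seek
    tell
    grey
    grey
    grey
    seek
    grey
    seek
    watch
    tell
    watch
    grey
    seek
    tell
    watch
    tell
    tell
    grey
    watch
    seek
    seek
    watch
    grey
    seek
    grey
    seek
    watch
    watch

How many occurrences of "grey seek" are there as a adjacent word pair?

6

Scanning the 28 overlapping bigram windows for "grey seek":
  position 1–2: grey seek
  position 6–7: grey seek
  position 8–9: grey seek
  position 13–14: grey seek
  position 24–25: grey seek
  position 26–27: grey seek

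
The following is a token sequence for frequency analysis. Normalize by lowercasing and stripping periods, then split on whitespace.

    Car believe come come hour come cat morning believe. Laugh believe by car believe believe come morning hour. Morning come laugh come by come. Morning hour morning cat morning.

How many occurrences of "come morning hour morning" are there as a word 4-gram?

Scanning the 26 overlapping 4-gram windows for "come morning hour morning":
  position 16–19: come morning hour morning
  position 24–27: come morning hour morning

2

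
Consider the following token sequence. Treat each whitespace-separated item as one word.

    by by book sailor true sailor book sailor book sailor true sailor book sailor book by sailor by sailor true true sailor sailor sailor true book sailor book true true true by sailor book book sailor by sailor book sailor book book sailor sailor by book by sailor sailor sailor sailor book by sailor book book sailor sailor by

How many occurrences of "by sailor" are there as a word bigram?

6

Scanning the 58 overlapping bigram windows for "by sailor":
  position 16–17: by sailor
  position 18–19: by sailor
  position 32–33: by sailor
  position 37–38: by sailor
  position 47–48: by sailor
  position 53–54: by sailor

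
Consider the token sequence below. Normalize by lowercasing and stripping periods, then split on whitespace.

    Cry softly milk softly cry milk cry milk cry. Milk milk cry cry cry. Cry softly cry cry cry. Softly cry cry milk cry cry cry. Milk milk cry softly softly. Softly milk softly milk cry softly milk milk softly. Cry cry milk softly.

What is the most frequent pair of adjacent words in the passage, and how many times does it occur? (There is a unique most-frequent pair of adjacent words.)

Bigram frequencies (highest first):
  cry cry: 9
  cry milk: 6
  milk cry: 6
  cry softly: 5
  softly milk: 4
  milk softly: 4
  … (3 more, each ≤ 4)

"cry cry", 9 times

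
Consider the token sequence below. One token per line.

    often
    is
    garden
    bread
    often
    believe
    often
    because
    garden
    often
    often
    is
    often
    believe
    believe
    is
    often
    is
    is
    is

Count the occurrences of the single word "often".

7

Scanning the 20 tokens for "often":
  position 1: often
  position 5: often
  position 7: often
  position 10: often
  position 11: often
  position 13: often
  position 17: often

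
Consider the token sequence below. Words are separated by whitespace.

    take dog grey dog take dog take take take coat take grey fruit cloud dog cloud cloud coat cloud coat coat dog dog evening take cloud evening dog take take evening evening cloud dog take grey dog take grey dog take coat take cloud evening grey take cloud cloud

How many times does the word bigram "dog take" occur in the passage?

Scanning the 48 overlapping bigram windows for "dog take":
  position 4–5: dog take
  position 6–7: dog take
  position 28–29: dog take
  position 34–35: dog take
  position 37–38: dog take
  position 40–41: dog take

6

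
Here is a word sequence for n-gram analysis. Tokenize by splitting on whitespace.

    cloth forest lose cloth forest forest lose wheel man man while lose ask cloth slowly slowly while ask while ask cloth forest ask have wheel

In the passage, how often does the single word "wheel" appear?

2

Scanning the 25 tokens for "wheel":
  position 8: wheel
  position 25: wheel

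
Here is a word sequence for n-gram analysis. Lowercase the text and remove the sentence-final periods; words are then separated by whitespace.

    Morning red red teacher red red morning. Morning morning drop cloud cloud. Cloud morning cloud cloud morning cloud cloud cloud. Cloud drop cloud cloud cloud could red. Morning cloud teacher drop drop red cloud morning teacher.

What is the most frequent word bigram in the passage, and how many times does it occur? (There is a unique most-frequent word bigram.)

Bigram frequencies (highest first):
  cloud cloud: 8
  cloud morning: 3
  morning cloud: 3
  red red: 2
  red morning: 2
  morning morning: 2
  … (14 more, each ≤ 2)

"cloud cloud", 8 times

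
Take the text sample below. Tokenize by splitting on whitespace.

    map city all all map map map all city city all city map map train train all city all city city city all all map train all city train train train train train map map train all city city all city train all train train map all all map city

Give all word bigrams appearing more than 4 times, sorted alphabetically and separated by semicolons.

all city; city all; train train

Bigram counts meeting the condition (more than 4 times):
  all city: 7
  city all: 5
  train train: 6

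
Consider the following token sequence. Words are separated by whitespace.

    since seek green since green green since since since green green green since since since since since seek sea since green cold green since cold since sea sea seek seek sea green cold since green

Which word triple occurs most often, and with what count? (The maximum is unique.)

"since since since", 4 times

Trigram frequencies (highest first):
  since since since: 4
  since green green: 2
  green green since: 2
  green since since: 2
  since seek green: 1
  seek green since: 1
  … (21 more, each ≤ 1)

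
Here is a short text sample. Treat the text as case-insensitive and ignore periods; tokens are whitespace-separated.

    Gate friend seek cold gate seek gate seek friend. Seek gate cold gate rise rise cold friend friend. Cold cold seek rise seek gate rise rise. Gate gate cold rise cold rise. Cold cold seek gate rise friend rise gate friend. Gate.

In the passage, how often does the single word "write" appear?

0

Scanning the 42 tokens for "write":
  (none found)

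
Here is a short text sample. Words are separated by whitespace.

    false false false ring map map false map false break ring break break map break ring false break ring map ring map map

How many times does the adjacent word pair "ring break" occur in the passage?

Scanning the 22 overlapping bigram windows for "ring break":
  position 11–12: ring break

1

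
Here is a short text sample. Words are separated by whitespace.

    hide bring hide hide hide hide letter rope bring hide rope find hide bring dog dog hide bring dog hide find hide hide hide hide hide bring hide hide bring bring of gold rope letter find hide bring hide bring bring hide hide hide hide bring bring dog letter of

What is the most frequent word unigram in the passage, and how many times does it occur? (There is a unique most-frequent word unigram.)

"hide", 22 times

Unigram frequencies (highest first):
  hide: 22
  bring: 12
  dog: 4
  letter: 3
  rope: 3
  find: 3
  … (2 more, each ≤ 2)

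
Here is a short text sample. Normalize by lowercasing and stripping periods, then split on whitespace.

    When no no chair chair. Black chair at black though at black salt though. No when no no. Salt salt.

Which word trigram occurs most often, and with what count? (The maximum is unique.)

"when no no", 2 times

Trigram frequencies (highest first):
  when no no: 2
  no no chair: 1
  no chair chair: 1
  chair chair black: 1
  chair black chair: 1
  black chair at: 1
  … (11 more, each ≤ 1)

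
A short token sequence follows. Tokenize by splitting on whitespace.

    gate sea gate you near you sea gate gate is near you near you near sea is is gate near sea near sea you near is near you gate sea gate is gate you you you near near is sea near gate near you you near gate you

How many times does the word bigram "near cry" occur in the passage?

Scanning the 47 overlapping bigram windows for "near cry":
  (none found)

0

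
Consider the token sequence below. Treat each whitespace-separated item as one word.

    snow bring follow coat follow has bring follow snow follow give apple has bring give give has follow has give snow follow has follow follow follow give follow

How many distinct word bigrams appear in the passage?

19

28 tokens → 27 bigram windows in total.
Repeated bigrams (each contributes count−1 duplicates):
  follow has: 3
  bring follow: 2
  follow follow: 2
  follow give: 2
  has bring: 2
  has follow: 2
  snow follow: 2
8 duplicate windows → 27 − 8 = 19 distinct.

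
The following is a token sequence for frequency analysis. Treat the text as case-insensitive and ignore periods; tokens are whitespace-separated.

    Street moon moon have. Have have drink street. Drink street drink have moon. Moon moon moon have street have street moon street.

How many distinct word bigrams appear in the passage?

12

22 tokens → 21 bigram windows in total.
Repeated bigrams (each contributes count−1 duplicates):
  moon moon: 4
  drink street: 2
  have have: 2
  have street: 2
  moon have: 2
  street drink: 2
  street moon: 2
9 duplicate windows → 21 − 9 = 12 distinct.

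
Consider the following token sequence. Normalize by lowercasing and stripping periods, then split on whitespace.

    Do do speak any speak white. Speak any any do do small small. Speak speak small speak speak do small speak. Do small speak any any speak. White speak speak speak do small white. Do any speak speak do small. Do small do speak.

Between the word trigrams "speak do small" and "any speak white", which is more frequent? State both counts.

"speak do small" (4 vs 2)

"speak do small": 4 occurrences
"any speak white": 2 occurrences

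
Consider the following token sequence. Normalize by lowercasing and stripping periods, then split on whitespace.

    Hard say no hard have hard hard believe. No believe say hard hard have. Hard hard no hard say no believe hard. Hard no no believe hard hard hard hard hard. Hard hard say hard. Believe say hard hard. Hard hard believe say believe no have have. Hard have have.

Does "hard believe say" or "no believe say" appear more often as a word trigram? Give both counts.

"hard believe say": 2 occurrences
"no believe say": 1 occurrence

"hard believe say" (2 vs 1)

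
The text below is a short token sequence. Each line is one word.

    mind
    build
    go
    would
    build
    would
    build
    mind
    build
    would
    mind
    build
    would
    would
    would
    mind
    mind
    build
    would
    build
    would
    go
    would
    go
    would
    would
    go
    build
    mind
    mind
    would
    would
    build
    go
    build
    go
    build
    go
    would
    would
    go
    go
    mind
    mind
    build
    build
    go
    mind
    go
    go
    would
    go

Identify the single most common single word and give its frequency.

Unigram frequencies (highest first):
  would: 16
  build: 13
  go: 13
  mind: 10

"would", 16 times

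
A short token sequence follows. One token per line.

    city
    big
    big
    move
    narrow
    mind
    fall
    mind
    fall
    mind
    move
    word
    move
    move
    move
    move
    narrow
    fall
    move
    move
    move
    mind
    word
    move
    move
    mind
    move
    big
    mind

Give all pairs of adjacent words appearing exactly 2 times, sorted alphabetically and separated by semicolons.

Bigram counts meeting the condition (exactly 2 times):
  fall mind: 2
  mind fall: 2
  mind move: 2
  move mind: 2
  move narrow: 2
  word move: 2

fall mind; mind fall; mind move; move mind; move narrow; word move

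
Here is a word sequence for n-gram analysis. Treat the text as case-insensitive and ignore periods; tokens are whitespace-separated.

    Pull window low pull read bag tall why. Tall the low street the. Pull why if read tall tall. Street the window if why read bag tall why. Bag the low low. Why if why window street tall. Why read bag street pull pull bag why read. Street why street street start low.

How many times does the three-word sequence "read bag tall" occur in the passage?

Scanning the 51 overlapping trigram windows for "read bag tall":
  position 5–7: read bag tall
  position 25–27: read bag tall

2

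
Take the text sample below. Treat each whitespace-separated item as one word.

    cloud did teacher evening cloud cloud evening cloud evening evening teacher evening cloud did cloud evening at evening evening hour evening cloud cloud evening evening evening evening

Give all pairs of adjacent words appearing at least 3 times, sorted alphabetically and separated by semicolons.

cloud evening; evening cloud; evening evening

Bigram counts meeting the condition (at least 3 times):
  cloud evening: 4
  evening cloud: 4
  evening evening: 5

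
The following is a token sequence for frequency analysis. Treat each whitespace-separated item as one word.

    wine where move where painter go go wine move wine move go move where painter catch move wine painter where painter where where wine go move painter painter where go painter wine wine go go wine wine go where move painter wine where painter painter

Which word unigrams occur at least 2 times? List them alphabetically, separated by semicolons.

go; move; painter; where; wine

Unigram counts meeting the condition (at least 2 times):
  go: 8
  move: 7
  painter: 10
  where: 9
  wine: 10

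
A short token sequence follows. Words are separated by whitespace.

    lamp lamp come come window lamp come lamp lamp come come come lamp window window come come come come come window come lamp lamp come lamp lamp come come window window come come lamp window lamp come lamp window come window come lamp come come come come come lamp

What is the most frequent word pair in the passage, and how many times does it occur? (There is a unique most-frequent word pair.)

"come come", 13 times

Bigram frequencies (highest first):
  come come: 13
  come lamp: 8
  lamp come: 7
  window come: 5
  lamp lamp: 4
  come window: 4
  … (3 more, each ≤ 3)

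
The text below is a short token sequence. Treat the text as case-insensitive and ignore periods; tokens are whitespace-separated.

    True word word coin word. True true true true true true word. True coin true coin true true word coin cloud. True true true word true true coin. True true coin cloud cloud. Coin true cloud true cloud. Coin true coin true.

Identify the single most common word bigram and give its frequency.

Bigram frequencies (highest first):
  true true: 10
  coin true: 6
  true coin: 5
  true word: 4
  word true: 3
  word coin: 2
  … (7 more, each ≤ 2)

"true true", 10 times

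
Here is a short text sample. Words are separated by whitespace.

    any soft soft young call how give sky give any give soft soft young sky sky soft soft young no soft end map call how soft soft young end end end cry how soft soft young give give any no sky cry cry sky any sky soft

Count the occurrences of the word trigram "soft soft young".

5

Scanning the 45 overlapping trigram windows for "soft soft young":
  position 2–4: soft soft young
  position 12–14: soft soft young
  position 17–19: soft soft young
  position 26–28: soft soft young
  position 34–36: soft soft young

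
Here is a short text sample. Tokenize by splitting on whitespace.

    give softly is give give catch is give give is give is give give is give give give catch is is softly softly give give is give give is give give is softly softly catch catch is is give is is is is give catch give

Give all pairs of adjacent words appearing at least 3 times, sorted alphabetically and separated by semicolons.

catch is; give catch; give give; give is; is give; is is

Bigram counts meeting the condition (at least 3 times):
  catch is: 3
  give catch: 3
  give give: 8
  give is: 7
  is give: 9
  is is: 5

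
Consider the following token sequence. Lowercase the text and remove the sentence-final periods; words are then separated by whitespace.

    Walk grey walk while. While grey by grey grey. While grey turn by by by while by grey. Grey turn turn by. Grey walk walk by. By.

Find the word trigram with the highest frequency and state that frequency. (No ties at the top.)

Trigram frequencies (highest first):
  by grey grey: 2
  walk grey walk: 1
  grey walk while: 1
  walk while while: 1
  while while grey: 1
  while grey by: 1
  … (18 more, each ≤ 1)

"by grey grey", 2 times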